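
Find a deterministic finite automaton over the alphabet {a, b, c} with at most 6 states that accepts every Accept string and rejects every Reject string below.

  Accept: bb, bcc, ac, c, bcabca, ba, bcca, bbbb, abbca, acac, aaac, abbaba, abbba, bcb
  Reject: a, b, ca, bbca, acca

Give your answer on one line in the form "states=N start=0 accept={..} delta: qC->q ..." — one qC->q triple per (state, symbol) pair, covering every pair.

State merging on the prefix tree: take the shortest (then alphabetical) example prefix whose next move is undefined and point that move at state 0, else 1, else 2, ...; a target is out if some Accept/Reject pair would then sit in one state with the same input left (inseparable). If every existing state is out, open a new one.
a: 0a undefined. 0a->0: no, abbca/bbca meet in 0 with "bbca" left. Open state 1: 0a->1.
b: 0b undefined. 0b->0: no, bb/b meet in 0. 0b->1: no, bcca/acca meet in 1 with "cca" left. Open state 2: 0b->2.
c: 0c undefined. 0c->0: ok.
aa: 1a undefined. 1a->0: ok.
ab: 1b undefined. 1b->0: ok.
ac: 1c undefined. 1c->0: ok.
ba: 2a undefined. 2a->0: ok.
bb: 2b undefined. 2b->0: no, abbba/a meet in 1. 2b->1: no, bb/a meet in 1. 2b->2: no, bb/b meet in 2. Open state 3: 2b->3.
bc: 2c undefined. 2c->0: no, bcabca/a meet in 1. 2c->1: no, bcca/a meet in 1. 2c->2: no, bcc/b meet in 2. 2c->3: no, bcca/bbca meet in 3 with "ca" left. Open state 4: 2c->4.
bbb: 3b undefined. 3b->0: no, bbbb/b meet in 2. 3b->1: ok.
bbc: 3c undefined. 3c->0: ok.
bca: 4a undefined. 4a->0: ok.
bcb: 4b undefined. 4b->0: ok.
bcc: 4c undefined. 4c->0: no, bcca/a meet in 1. 4c->1: no, bcc/a meet in 1. 4c->2: no, bcc/b meet in 2. 4c->3: ok.
bcca: 3a undefined. 3a->0: ok.
All examples now run through 5 states with every (state, symbol) defined. Accept strings end in {0,3}, Reject strings end in {1,2}; accept={0,3}.

states=5 start=0 accept={0,3} delta: 0a->1 0b->2 0c->0 1a->0 1b->0 1c->0 2a->0 2b->3 2c->4 3a->0 3b->1 3c->0 4a->0 4b->0 4c->3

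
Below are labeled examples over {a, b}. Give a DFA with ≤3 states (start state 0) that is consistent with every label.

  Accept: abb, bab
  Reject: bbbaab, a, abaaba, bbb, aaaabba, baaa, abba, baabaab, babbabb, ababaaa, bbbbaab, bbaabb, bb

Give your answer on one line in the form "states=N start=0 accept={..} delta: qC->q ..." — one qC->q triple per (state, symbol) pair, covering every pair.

State merging on the prefix tree: take the shortest (then alphabetical) example prefix whose next move is undefined and point that move at state 0, else 1, else 2, ...; a target is out if some Accept/Reject pair would then sit in one state with the same input left (inseparable). If every existing state is out, open a new one.
a: 0a undefined. 0a->0: no, abb/bb meet in 0 with "bb" left. Open state 1: 0a->1.
b: 0b undefined. 0b->0: ok.
aa: 1a undefined. 1a->0: ok.
ab: 1b undefined. 1b->0: no, abb/bbbaab meet in 0. 1b->1: no, abb/a meet in 1. Open state 2: 1b->2.
aba: 2a undefined. 2a->0: ok.
abb: 2b undefined. 2b->0: no, abb/bbbaab meet in 0. 2b->1: no, abb/a meet in 1. 2b->2: ok.
All examples now run through 3 states with every (state, symbol) defined. Accept strings end in {2}, Reject strings end in {0,1}; accept={2}.

states=3 start=0 accept={2} delta: 0a->1 0b->0 1a->0 1b->2 2a->0 2b->2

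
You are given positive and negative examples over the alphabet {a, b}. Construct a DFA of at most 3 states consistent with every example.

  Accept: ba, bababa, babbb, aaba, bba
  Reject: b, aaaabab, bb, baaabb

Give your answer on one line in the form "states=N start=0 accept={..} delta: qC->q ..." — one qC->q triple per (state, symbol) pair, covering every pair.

Grow the machine one transition at a time. Run the examples from 0; the earliest place one falls off (shortest prefix, ties alphabetical) gets sent to the lowest-numbered state that keeps every Accept/Reject pair distinguishable — a pair clashes when both reach the same state with identical unread suffix — and to a fresh state only if none does.
a: 0a undefined. 0a->0: ok.
b: 0b undefined. 0b->0: no, ba/b meet in 0. Open state 1: 0b->1.
ba: 1a undefined. 1a->0: ok.
bb: 1b undefined. 1b->0: no, ba/bb meet in 0. 1b->1: no, babbb/b meet in 1. Open state 2: 1b->2.
bba: 2a undefined. 2a->0: ok.
babbb: 2b undefined. 2b->0: ok.
All examples now run through 3 states with every (state, symbol) defined. Accept strings end in {0}, Reject strings end in {1,2}; accept={0}.

states=3 start=0 accept={0} delta: 0a->0 0b->1 1a->0 1b->2 2a->0 2b->0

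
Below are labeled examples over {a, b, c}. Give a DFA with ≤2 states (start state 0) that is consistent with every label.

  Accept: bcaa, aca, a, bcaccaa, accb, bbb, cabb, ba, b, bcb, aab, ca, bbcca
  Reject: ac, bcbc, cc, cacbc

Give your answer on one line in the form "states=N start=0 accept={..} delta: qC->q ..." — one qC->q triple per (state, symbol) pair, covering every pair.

states=2 start=0 accept={0} delta: 0a->0 0b->0 0c->1 1a->0 1b->0 1c->1

Fold the examples into a partial DFA from state 0: repeatedly fix the first undefined (state, symbol) met by the shortest-then-alphabetical prefix, trying targets in increasing order and rejecting any under which an Accept and a Reject string meet in one state with the same remainder; add a state when all current targets are rejected. Accepting states are where Accept strings end.
a: 0a undefined. 0a->0: ok.
b: 0b undefined. 0b->0: ok.
c: 0c undefined. 0c->0: no, bcaa/ac meet in 0. Open state 1: 0c->1.
ca: 1a undefined. 1a->0: ok.
cc: 1c undefined. 1c->0: no, bcaa/cc meet in 0. 1c->1: ok.
bcb: 1b undefined. 1b->0: ok.
All examples now run through 2 states with every (state, symbol) defined. Accept strings end in {0}, Reject strings end in {1}; accept={0}.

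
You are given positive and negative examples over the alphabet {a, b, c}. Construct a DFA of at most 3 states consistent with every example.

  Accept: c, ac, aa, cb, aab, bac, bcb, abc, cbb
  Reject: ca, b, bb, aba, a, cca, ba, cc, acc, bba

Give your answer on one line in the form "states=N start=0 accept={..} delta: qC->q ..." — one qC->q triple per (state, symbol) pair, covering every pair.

states=3 start=0 accept={2} delta: 0a->1 0b->0 0c->2 1a->2 1b->0 1c->2 2a->0 2b->2 2c->0

Fold the examples into a partial DFA from state 0: repeatedly fix the first undefined (state, symbol) met by the shortest-then-alphabetical prefix, trying targets in increasing order and rejecting any under which an Accept and a Reject string meet in one state with the same remainder; add a state when all current targets are rejected. Accepting states are where Accept strings end.
a: 0a undefined. 0a->0: no, aa/a meet in 0. Open state 1: 0a->1.
b: 0b undefined. 0b->0: ok.
c: 0c undefined. 0c->0: no, c/b meet in 0. 0c->1: no, c/a meet in 1. Open state 2: 0c->2.
aa: 1a undefined. 1a->0: no, aa/b meet in 0. 1a->1: no, aa/a meet in 1. 1a->2: ok.
ab: 1b undefined. 1b->0: ok.
ac: 1c undefined. 1c->0: no, c/acc meet in 2. 1c->1: no, ac/aba meet in 1. 1c->2: ok.
ca: 2a undefined. 2a->0: ok.
cb: 2b undefined. 2b->0: no, cb/ca meet in 0. 2b->1: no, cb/aba meet in 1. 2b->2: ok.
cc: 2c undefined. 2c->0: ok.
All examples now run through 3 states with every (state, symbol) defined. Accept strings end in {2}, Reject strings end in {0,1}; accept={2}.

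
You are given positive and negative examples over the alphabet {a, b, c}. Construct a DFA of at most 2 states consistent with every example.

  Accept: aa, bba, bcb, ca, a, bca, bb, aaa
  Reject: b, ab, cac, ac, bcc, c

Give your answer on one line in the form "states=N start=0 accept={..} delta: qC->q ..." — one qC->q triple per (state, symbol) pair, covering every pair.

states=2 start=0 accept={0} delta: 0a->0 0b->1 0c->1 1a->0 1b->0 1c->1

Grow the machine one transition at a time. Run the examples from 0; the earliest place one falls off (shortest prefix, ties alphabetical) gets sent to the lowest-numbered state that keeps every Accept/Reject pair distinguishable — a pair clashes when both reach the same state with identical unread suffix — and to a fresh state only if none does.
a: 0a undefined. 0a->0: ok.
b: 0b undefined. 0b->0: no, aa/b meet in 0. Open state 1: 0b->1.
c: 0c undefined. 0c->0: no, aa/cac meet in 0. 0c->1: ok.
bb: 1b undefined. 1b->0: ok.
bc: 1c undefined. 1c->0: no, bcb/b meet in 1. 1c->1: ok.
ca: 1a undefined. 1a->0: ok.
All examples now run through 2 states with every (state, symbol) defined. Accept strings end in {0}, Reject strings end in {1}; accept={0}.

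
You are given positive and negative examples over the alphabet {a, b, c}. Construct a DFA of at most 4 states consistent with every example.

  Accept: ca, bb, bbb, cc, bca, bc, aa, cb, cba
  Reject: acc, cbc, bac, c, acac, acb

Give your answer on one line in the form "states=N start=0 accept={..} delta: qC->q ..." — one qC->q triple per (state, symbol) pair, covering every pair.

states=4 start=0 accept={0,2,3} delta: 0a->1 0b->1 0c->1 1a->0 1b->3 1c->2 2a->0 2b->1 2c->1 3a->0 3b->0 3c->1

Fold the examples into a partial DFA from state 0: repeatedly fix the first undefined (state, symbol) met by the shortest-then-alphabetical prefix, trying targets in increasing order and rejecting any under which an Accept and a Reject string meet in one state with the same remainder; add a state when all current targets are rejected. Accepting states are where Accept strings end.
a: 0a undefined. 0a->0: no, cc/acc meet in 0 with "cc" left. Open state 1: 0a->1.
b: 0b undefined. 0b->0: no, bc/c meet in 0 with "c" left. 0b->1: ok.
c: 0c undefined. 0c->0: no, cc/c meet in 0. 0c->1: ok.
aa: 1a undefined. 1a->0: ok.
ac: 1c undefined. 1c->0: no, ca/acac meet in 0. 1c->1: no, bb/acb meet in 1 with "b" left. Open state 2: 1c->2.
bb: 1b undefined. 1b->0: no, bbb/cbc meet in 1. 1b->1: no, bb/bac meet in 1. 1b->2: no, bbb/acb meet in 2 with "b" left. Open state 3: 1b->3.
aca: 2a undefined. 2a->0: ok.
acb: 2b undefined. 2b->0: no, ca/acb meet in 0. 2b->1: ok.
acc: 2c undefined. 2c->0: no, ca/acc meet in 0. 2c->1: ok.
bbb: 3b undefined. 3b->0: ok.
cba: 3a undefined. 3a->0: ok.
cbc: 3c undefined. 3c->0: no, ca/cbc meet in 0. 3c->1: ok.
All examples now run through 4 states with every (state, symbol) defined. Accept strings end in {0,2,3}, Reject strings end in {1}; accept={0,2,3}.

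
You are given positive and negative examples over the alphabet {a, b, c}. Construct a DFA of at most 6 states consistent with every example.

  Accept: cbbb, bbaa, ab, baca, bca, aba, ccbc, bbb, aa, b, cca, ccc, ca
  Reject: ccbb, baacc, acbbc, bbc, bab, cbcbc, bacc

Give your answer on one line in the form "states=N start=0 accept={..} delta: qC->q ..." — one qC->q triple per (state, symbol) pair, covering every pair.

states=4 start=0 accept={0,1,3} delta: 0a->0 0b->1 0c->0 1a->1 1b->2 1c->3 2a->0 2b->0 2c->2 3a->0 3b->2 3c->2

Grow the machine one transition at a time. Run the examples from 0; the earliest place one falls off (shortest prefix, ties alphabetical) gets sent to the lowest-numbered state that keeps every Accept/Reject pair distinguishable — a pair clashes when both reach the same state with identical unread suffix — and to a fresh state only if none does.
a: 0a undefined. 0a->0: ok.
b: 0b undefined. 0b->0: no, bbaa/bab meet in 0. Open state 1: 0b->1.
c: 0c undefined. 0c->0: ok.
ba: 1a undefined. 1a->0: no, ab/bab meet in 1. 1a->1: ok.
bb: 1b undefined. 1b->0: no, bbaa/ccbb meet in 0. 1b->1: no, cbbb/ccbb meet in 1. Open state 2: 1b->2.
bc: 1c undefined. 1c->0: no, baca/baacc meet in 0. 1c->1: no, ab/baacc meet in 1. 1c->2: no, ccbc/ccbb meet in 2. Open state 3: 1c->3.
bba: 2a undefined. 2a->0: ok.
bbb: 2b undefined. 2b->0: ok.
bbc: 2c undefined. 2c->0: no, cbbb/acbbc meet in 0. 2c->1: no, ab/acbbc meet in 1. 2c->2: ok.
bca: 3a undefined. 3a->0: ok.
bacc: 3c undefined. 3c->0: no, cbbb/baacc meet in 0. 3c->1: no, ab/baacc meet in 1. 3c->2: ok.
cbcb: 3b undefined. 3b->0: no, cbbb/cbcbc meet in 0. 3b->1: no, ccbc/cbcbc meet in 3. 3b->2: ok.
All examples now run through 4 states with every (state, symbol) defined. Accept strings end in {0,1,3}, Reject strings end in {2}; accept={0,1,3}.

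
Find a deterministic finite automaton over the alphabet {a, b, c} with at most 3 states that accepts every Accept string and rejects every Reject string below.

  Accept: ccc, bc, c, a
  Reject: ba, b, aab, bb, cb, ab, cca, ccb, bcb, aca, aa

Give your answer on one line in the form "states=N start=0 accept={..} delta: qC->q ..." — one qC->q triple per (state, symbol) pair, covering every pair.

Fold the examples into a partial DFA from state 0: repeatedly fix the first undefined (state, symbol) met by the shortest-then-alphabetical prefix, trying targets in increasing order and rejecting any under which an Accept and a Reject string meet in one state with the same remainder; add a state when all current targets are rejected. Accepting states are where Accept strings end.
a: 0a undefined. 0a->0: no, a/aa meet in 0. Open state 1: 0a->1.
b: 0b undefined. 0b->0: no, a/ba meet in 1. 0b->1: no, a/b meet in 1. Open state 2: 0b->2.
c: 0c undefined. 0c->0: no, a/cca meet in 1. 0c->1: ok.
aa: 1a undefined. 1a->0: ok.
ab: 1b undefined. 1b->0: ok.
ac: 1c undefined. 1c->0: no, ccc/cca meet in 1. 1c->1: ok.
ba: 2a undefined. 2a->0: ok.
bb: 2b undefined. 2b->0: ok.
bc: 2c undefined. 2c->0: no, bc/ba meet in 0. 2c->1: ok.
All examples now run through 3 states with every (state, symbol) defined. Accept strings end in {1}, Reject strings end in {0,2}; accept={1}.

states=3 start=0 accept={1} delta: 0a->1 0b->2 0c->1 1a->0 1b->0 1c->1 2a->0 2b->0 2c->1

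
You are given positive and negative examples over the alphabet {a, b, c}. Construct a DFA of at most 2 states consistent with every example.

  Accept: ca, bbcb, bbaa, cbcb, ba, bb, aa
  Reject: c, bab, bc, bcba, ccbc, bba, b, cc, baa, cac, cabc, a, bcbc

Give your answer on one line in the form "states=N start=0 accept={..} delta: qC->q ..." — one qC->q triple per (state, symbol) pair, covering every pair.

Grow the machine one transition at a time. Run the examples from 0; the earliest place one falls off (shortest prefix, ties alphabetical) gets sent to the lowest-numbered state that keeps every Accept/Reject pair distinguishable — a pair clashes when both reach the same state with identical unread suffix — and to a fresh state only if none does.
a: 0a undefined. 0a->0: no, aa/a meet in 0. Open state 1: 0a->1.
b: 0b undefined. 0b->0: no, bbaa/baa meet in 1 with "a" left. 0b->1: ok.
c: 0c undefined. 0c->0: no, ca/b meet in 1. 0c->1: ok.
aa: 1a undefined. 1a->0: ok.
bb: 1b undefined. 1b->0: ok.
bc: 1c undefined. 1c->0: no, ca/bc meet in 0. 1c->1: ok.
All examples now run through 2 states with every (state, symbol) defined. Accept strings end in {0}, Reject strings end in {1}; accept={0}.

states=2 start=0 accept={0} delta: 0a->1 0b->1 0c->1 1a->0 1b->0 1c->1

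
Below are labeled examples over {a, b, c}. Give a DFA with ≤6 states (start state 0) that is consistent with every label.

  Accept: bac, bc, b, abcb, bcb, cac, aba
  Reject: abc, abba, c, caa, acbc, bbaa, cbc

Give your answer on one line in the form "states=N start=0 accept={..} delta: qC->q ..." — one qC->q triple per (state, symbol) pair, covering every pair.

Grow the machine one transition at a time. Run the examples from 0; the earliest place one falls off (shortest prefix, ties alphabetical) gets sent to the lowest-numbered state that keeps every Accept/Reject pair distinguishable — a pair clashes when both reach the same state with identical unread suffix — and to a fresh state only if none does.
a: 0a undefined. 0a->0: no, bc/abc meet in 0 with "bc" left. Open state 1: 0a->1.
b: 0b undefined. 0b->0: no, bc/c meet in 0 with "c" left. 0b->1: ok.
c: 0c undefined. 0c->0: no, bc/cbc meet in 1 with "c" left. 0c->1: no, b/c meet in 1. Open state 2: 0c->2.
ab: 1b undefined. 1b->0: ok.
ac: 1c undefined. 1c->0: no, bc/acbc meet in 0. 1c->1: ok.
ba: 1a undefined. 1a->0: no, bac/abc meet in 2. 1a->1: no, bac/abba meet in 1. 1a->2: ok.
ca: 2a undefined. 2a->0: no, bc/caa meet in 1. 2a->1: ok.
cb: 2b undefined. 2b->0: ok.
bac: 2c undefined. 2c->0: ok.
All examples now run through 3 states with every (state, symbol) defined. Accept strings end in {0,1}, Reject strings end in {2}; accept={0,1}.

states=3 start=0 accept={0,1} delta: 0a->1 0b->1 0c->2 1a->2 1b->0 1c->1 2a->1 2b->0 2c->0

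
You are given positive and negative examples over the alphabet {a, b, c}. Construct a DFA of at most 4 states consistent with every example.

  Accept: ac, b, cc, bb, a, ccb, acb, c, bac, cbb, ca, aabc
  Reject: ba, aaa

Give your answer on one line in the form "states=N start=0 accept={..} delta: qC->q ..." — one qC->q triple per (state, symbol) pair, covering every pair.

Grow the machine one transition at a time. Run the examples from 0; the earliest place one falls off (shortest prefix, ties alphabetical) gets sent to the lowest-numbered state that keeps every Accept/Reject pair distinguishable — a pair clashes when both reach the same state with identical unread suffix — and to a fresh state only if none does.
a: 0a undefined. 0a->0: no, a/aaa meet in 0. Open state 1: 0a->1.
b: 0b undefined. 0b->0: no, a/ba meet in 1. 0b->1: ok.
c: 0c undefined. 0c->0: ok.
aa: 1a undefined. 1a->0: no, b/aaa meet in 1. 1a->1: no, b/ba meet in 1. Open state 2: 1a->2.
ac: 1c undefined. 1c->0: ok.
bb: 1b undefined. 1b->0: ok.
aaa: 2a undefined. 2a->0: no, ac/aaa meet in 0. 2a->1: no, b/aaa meet in 1. 2a->2: ok.
aab: 2b undefined. 2b->0: ok.
bac: 2c undefined. 2c->0: ok.
All examples now run through 3 states with every (state, symbol) defined. Accept strings end in {0,1}, Reject strings end in {2}; accept={0,1}.

states=3 start=0 accept={0,1} delta: 0a->1 0b->1 0c->0 1a->2 1b->0 1c->0 2a->2 2b->0 2c->0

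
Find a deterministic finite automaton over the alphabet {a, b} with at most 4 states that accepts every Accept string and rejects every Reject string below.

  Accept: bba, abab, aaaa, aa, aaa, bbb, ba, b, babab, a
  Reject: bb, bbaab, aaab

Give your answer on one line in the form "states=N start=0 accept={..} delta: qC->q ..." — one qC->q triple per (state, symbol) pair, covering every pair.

states=3 start=0 accept={0,1} delta: 0a->1 0b->1 1a->0 1b->2 2a->0 2b->0

Grow the machine one transition at a time. Run the examples from 0; the earliest place one falls off (shortest prefix, ties alphabetical) gets sent to the lowest-numbered state that keeps every Accept/Reject pair distinguishable — a pair clashes when both reach the same state with identical unread suffix — and to a fresh state only if none does.
a: 0a undefined. 0a->0: no, b/aaab meet in 0 with "b" left. Open state 1: 0a->1.
b: 0b undefined. 0b->0: no, bbb/bb meet in 0. 0b->1: ok.
aa: 1a undefined. 1a->0: ok.
ab: 1b undefined. 1b->0: no, bba/bbaab meet in 1. 1b->1: no, abab/bb meet in 1. Open state 2: 1b->2.
aba: 2a undefined. 2a->0: ok.
bbb: 2b undefined. 2b->0: ok.
All examples now run through 3 states with every (state, symbol) defined. Accept strings end in {0,1}, Reject strings end in {2}; accept={0,1}.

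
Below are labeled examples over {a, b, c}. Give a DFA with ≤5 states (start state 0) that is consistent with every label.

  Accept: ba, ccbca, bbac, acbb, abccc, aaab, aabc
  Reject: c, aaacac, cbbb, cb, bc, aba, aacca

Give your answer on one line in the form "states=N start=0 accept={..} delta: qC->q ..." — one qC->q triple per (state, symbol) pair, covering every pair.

states=3 start=0 accept={1,2} delta: 0a->1 0b->0 0c->0 1a->1 1b->2 1c->2 2a->0 2b->1 2c->2

State merging on the prefix tree: take the shortest (then alphabetical) example prefix whose next move is undefined and point that move at state 0, else 1, else 2, ...; a target is out if some Accept/Reject pair would then sit in one state with the same input left (inseparable). If every existing state is out, open a new one.
a: 0a undefined. 0a->0: no, ba/aba meet in 0 with "ba" left. Open state 1: 0a->1.
b: 0b undefined. 0b->0: ok.
c: 0c undefined. 0c->0: ok.
aa: 1a undefined. 1a->0: no, ba/aacca meet in 1. 1a->1: ok.
ab: 1b undefined. 1b->0: no, ba/aba meet in 1. 1b->1: no, ba/aba meet in 1. Open state 2: 1b->2.
ac: 1c undefined. 1c->0: no, ba/aacca meet in 1. 1c->1: no, ba/aaacac meet in 1. 1c->2: ok.
aba: 2a undefined. 2a->0: ok.
abc: 2c undefined. 2c->0: no, ba/aacca meet in 1. 2c->1: no, ba/aacca meet in 1. 2c->2: ok.
acb: 2b undefined. 2b->0: no, acbb/c meet in 0. 2b->1: ok.
All examples now run through 3 states with every (state, symbol) defined. Accept strings end in {1,2}, Reject strings end in {0}; accept={1,2}.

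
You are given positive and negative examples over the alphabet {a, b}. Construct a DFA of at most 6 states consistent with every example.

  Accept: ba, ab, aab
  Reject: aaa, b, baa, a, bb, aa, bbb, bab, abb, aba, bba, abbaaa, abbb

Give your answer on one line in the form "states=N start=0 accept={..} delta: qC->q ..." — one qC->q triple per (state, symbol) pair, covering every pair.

Grow the machine one transition at a time. Run the examples from 0; the earliest place one falls off (shortest prefix, ties alphabetical) gets sent to the lowest-numbered state that keeps every Accept/Reject pair distinguishable — a pair clashes when both reach the same state with identical unread suffix — and to a fresh state only if none does.
a: 0a undefined. 0a->0: no, ba/aba meet in 0 with "ba" left. Open state 1: 0a->1.
b: 0b undefined. 0b->0: no, ba/a meet in 1. 0b->1: no, ba/aa meet in 1 with "a" left. Open state 2: 0b->2.
aa: 1a undefined. 1a->0: no, aab/b meet in 2. 1a->1: ok.
ab: 1b undefined. 1b->0: ok.
ba: 2a undefined. 2a->0: ok.
bb: 2b undefined. 2b->0: no, ba/bb meet in 0. 2b->1: no, ba/bbb meet in 0. 2b->2: no, ba/bba meet in 0. Open state 3: 2b->3.
bba: 3a undefined. 3a->0: no, ba/bba meet in 0. 3a->1: ok.
bbb: 3b undefined. 3b->0: no, ba/bbb meet in 0. 3b->1: ok.
All examples now run through 4 states with every (state, symbol) defined. Accept strings end in {0}, Reject strings end in {1,2,3}; accept={0}.

states=4 start=0 accept={0} delta: 0a->1 0b->2 1a->1 1b->0 2a->0 2b->3 3a->1 3b->1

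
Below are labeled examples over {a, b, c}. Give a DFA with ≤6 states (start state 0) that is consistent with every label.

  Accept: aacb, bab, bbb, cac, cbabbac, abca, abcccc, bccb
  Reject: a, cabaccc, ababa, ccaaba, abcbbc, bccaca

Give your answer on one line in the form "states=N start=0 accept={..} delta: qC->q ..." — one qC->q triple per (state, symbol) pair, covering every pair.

State merging on the prefix tree: take the shortest (then alphabetical) example prefix whose next move is undefined and point that move at state 0, else 1, else 2, ...; a target is out if some Accept/Reject pair would then sit in one state with the same input left (inseparable). If every existing state is out, open a new one.
a: 0a undefined. 0a->0: ok.
b: 0b undefined. 0b->0: no, bab/a meet in 0. Open state 1: 0b->1.
c: 0c undefined. 0c->0: no, cac/a meet in 0. 0c->1: ok.
ba: 1a undefined. 1a->0: ok.
bb: 1b undefined. 1b->0: no, aacb/a meet in 0. 1b->1: ok.
bc: 1c undefined. 1c->0: no, aacb/cabaccc meet in 1. 1c->1: no, aacb/cabaccc meet in 1. Open state 2: 1c->2.
bcc: 2c undefined. 2c->0: ok.
cca: 2a undefined. 2a->0: no, abca/a meet in 0. 2a->1: ok.
abcb: 2b undefined. 2b->0: no, abcccc/abcbbc meet in 2. 2b->1: no, abcccc/abcbbc meet in 2. 2b->2: ok.
All examples now run through 3 states with every (state, symbol) defined. Accept strings end in {1,2}, Reject strings end in {0}; accept={1,2}.

states=3 start=0 accept={1,2} delta: 0a->0 0b->1 0c->1 1a->0 1b->1 1c->2 2a->1 2b->2 2c->0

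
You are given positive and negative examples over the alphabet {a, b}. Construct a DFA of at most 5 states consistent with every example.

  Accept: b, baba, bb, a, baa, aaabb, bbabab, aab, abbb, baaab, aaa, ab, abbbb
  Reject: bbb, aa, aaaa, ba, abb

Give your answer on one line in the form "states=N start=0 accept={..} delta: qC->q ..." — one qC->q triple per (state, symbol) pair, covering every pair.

states=4 start=0 accept={0,1,3} delta: 0a->1 0b->1 1a->2 1b->3 2a->3 2b->0 3a->2 3b->2

Grow the machine one transition at a time. Run the examples from 0; the earliest place one falls off (shortest prefix, ties alphabetical) gets sent to the lowest-numbered state that keeps every Accept/Reject pair distinguishable — a pair clashes when both reach the same state with identical unread suffix — and to a fresh state only if none does.
a: 0a undefined. 0a->0: no, bb/abb meet in 0 with "bb" left. Open state 1: 0a->1.
b: 0b undefined. 0b->0: no, b/bbb meet in 0. 0b->1: ok.
aa: 1a undefined. 1a->0: no, baba/aa meet in 0. 1a->1: no, b/aa meet in 1. Open state 2: 1a->2.
ab: 1b undefined. 1b->0: no, b/bbb meet in 1. 1b->1: no, b/bbb meet in 1. 1b->2: no, bb/aa meet in 2. Open state 3: 1b->3.
aaa: 2a undefined. 2a->0: no, b/aaaa meet in 1. 2a->1: no, aaabb/bbb meet in 3 with "b" left. 2a->2: no, baa/aa meet in 2. 2a->3: ok.
aab: 2b undefined. 2b->0: ok.
abb: 3b undefined. 3b->0: no, aab/bbb meet in 0. 3b->1: no, b/bbb meet in 1. 3b->2: ok.
bba: 3a undefined. 3a->0: no, aaabb/aaaa meet in 0. 3a->1: no, b/aaaa meet in 1. 3a->2: ok.
All examples now run through 4 states with every (state, symbol) defined. Accept strings end in {0,1,3}, Reject strings end in {2}; accept={0,1,3}.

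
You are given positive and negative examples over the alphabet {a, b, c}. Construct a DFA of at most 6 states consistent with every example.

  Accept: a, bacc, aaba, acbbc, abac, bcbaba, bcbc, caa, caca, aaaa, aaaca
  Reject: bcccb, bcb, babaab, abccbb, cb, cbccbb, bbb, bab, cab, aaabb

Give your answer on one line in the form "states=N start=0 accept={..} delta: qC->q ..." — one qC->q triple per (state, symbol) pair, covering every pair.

states=2 start=0 accept={0} delta: 0a->0 0b->1 0c->0 1a->0 1b->1 1c->0

Grow the machine one transition at a time. Run the examples from 0; the earliest place one falls off (shortest prefix, ties alphabetical) gets sent to the lowest-numbered state that keeps every Accept/Reject pair distinguishable — a pair clashes when both reach the same state with identical unread suffix — and to a fresh state only if none does.
a: 0a undefined. 0a->0: ok.
b: 0b undefined. 0b->0: no, a/babaab meet in 0. Open state 1: 0b->1.
c: 0c undefined. 0c->0: ok.
ba: 1a undefined. 1a->0: ok.
bb: 1b undefined. 1b->0: no, a/aaabb meet in 0. 1b->1: ok.
bc: 1c undefined. 1c->0: ok.
All examples now run through 2 states with every (state, symbol) defined. Accept strings end in {0}, Reject strings end in {1}; accept={0}.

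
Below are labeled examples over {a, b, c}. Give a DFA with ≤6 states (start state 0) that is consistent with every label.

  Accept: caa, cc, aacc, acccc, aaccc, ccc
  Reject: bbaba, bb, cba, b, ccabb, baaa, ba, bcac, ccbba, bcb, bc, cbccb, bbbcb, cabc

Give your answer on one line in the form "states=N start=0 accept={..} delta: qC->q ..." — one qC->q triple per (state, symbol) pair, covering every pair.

Grow the machine one transition at a time. Run the examples from 0; the earliest place one falls off (shortest prefix, ties alphabetical) gets sent to the lowest-numbered state that keeps every Accept/Reject pair distinguishable — a pair clashes when both reach the same state with identical unread suffix — and to a fresh state only if none does.
a: 0a undefined. 0a->0: ok.
b: 0b undefined. 0b->0: ok.
c: 0c undefined. 0c->0: no, caa/bbaba meet in 0. Open state 1: 0c->1.
ca: 1a undefined. 1a->0: no, caa/bbaba meet in 0. 1a->1: no, caa/bc meet in 1. Open state 2: 1a->2.
cb: 1b undefined. 1b->0: ok.
cc: 1c undefined. 1c->0: no, cc/bbaba meet in 0. 1c->1: no, cc/bc meet in 1. 1c->2: no, aaccc/bcac meet in 2 with "c" left. Open state 3: 1c->3.
caa: 2a undefined. 2a->0: no, caa/bbaba meet in 0. 2a->1: no, caa/bc meet in 1. 2a->2: ok.
cab: 2b undefined. 2b->0: ok.
cca: 3a undefined. 3a->0: ok.
ccb: 3b undefined. 3b->0: ok.
ccc: 3c undefined. 3c->0: no, acccc/bc meet in 1. 3c->1: no, aaccc/bc meet in 1. 3c->2: no, acccc/bcac meet in 2 with "c" left. 3c->3: ok.
bcac: 2c undefined. 2c->0: ok.
All examples now run through 4 states with every (state, symbol) defined. Accept strings end in {2,3}, Reject strings end in {0,1}; accept={2,3}.

states=4 start=0 accept={2,3} delta: 0a->0 0b->0 0c->1 1a->2 1b->0 1c->3 2a->2 2b->0 2c->0 3a->0 3b->0 3c->3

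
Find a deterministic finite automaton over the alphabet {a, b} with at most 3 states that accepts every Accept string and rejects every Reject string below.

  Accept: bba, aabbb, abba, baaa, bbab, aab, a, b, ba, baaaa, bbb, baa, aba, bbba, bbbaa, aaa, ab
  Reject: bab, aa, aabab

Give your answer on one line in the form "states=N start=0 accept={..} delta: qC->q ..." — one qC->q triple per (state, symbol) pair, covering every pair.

Fold the examples into a partial DFA from state 0: repeatedly fix the first undefined (state, symbol) met by the shortest-then-alphabetical prefix, trying targets in increasing order and rejecting any under which an Accept and a Reject string meet in one state with the same remainder; add a state when all current targets are rejected. Accepting states are where Accept strings end.
a: 0a undefined. 0a->0: no, a/aa meet in 0. Open state 1: 0a->1.
b: 0b undefined. 0b->0: no, bbab/bab meet in 1 with "b" left. 0b->1: no, aab/bab meet in 1 with "ab" left. Open state 2: 0b->2.
aa: 1a undefined. 1a->0: ok.
ab: 1b undefined. 1b->0: no, ab/aa meet in 0. 1b->1: no, abba/aa meet in 0. 1b->2: ok.
ba: 2a undefined. 2a->0: no, baaa/aa meet in 0. 2a->1: no, aab/bab meet in 2. 2a->2: ok.
bb: 2b undefined. 2b->0: ok.
All examples now run through 3 states with every (state, symbol) defined. Accept strings end in {1,2}, Reject strings end in {0}; accept={1,2}.

states=3 start=0 accept={1,2} delta: 0a->1 0b->2 1a->0 1b->2 2a->2 2b->0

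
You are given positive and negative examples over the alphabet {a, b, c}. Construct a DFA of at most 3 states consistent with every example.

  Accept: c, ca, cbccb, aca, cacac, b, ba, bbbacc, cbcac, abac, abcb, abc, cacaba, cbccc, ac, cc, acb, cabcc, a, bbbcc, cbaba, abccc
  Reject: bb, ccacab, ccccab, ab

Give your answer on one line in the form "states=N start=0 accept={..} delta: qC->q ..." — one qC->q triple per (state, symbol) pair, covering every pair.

states=3 start=0 accept={0,1} delta: 0a->1 0b->1 0c->0 1a->0 1b->2 1c->0 2a->0 2b->0 2c->0

State merging on the prefix tree: take the shortest (then alphabetical) example prefix whose next move is undefined and point that move at state 0, else 1, else 2, ...; a target is out if some Accept/Reject pair would then sit in one state with the same input left (inseparable). If every existing state is out, open a new one.
a: 0a undefined. 0a->0: no, b/ab meet in 0 with "b" left. Open state 1: 0a->1.
b: 0b undefined. 0b->0: no, b/bb meet in 0. 0b->1: ok.
c: 0c undefined. 0c->0: ok.
ab: 1b undefined. 1b->0: no, c/bb meet in 0. 1b->1: no, ca/bb meet in 1. Open state 2: 1b->2.
ac: 1c undefined. 1c->0: ok.
ba: 1a undefined. 1a->0: ok.
aba: 2a undefined. 2a->0: ok.
abc: 2c undefined. 2c->0: ok.
bbb: 2b undefined. 2b->0: ok.
All examples now run through 3 states with every (state, symbol) defined. Accept strings end in {0,1}, Reject strings end in {2}; accept={0,1}.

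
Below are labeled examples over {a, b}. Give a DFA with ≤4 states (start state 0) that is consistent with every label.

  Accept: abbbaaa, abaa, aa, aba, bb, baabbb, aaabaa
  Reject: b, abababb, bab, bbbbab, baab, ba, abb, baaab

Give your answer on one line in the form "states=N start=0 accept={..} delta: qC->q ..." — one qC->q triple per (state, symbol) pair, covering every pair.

states=4 start=0 accept={0,1} delta: 0a->1 0b->2 1a->0 1b->0 2a->3 2b->1 3a->3 3b->2

State merging on the prefix tree: take the shortest (then alphabetical) example prefix whose next move is undefined and point that move at state 0, else 1, else 2, ...; a target is out if some Accept/Reject pair would then sit in one state with the same input left (inseparable). If every existing state is out, open a new one.
a: 0a undefined. 0a->0: no, aba/ba meet in 0 with "ba" left. Open state 1: 0a->1.
b: 0b undefined. 0b->0: no, bb/b meet in 0. 0b->1: no, aa/ba meet in 1 with "a" left. Open state 2: 0b->2.
aa: 1a undefined. 1a->0: ok.
ab: 1b undefined. 1b->0: ok.
ba: 2a undefined. 2a->0: no, abaa/baab meet in 0. 2a->1: no, abaa/bab meet in 0. 2a->2: no, bb/bab meet in 2 with "b" left. Open state 3: 2a->3.
bb: 2b undefined. 2b->0: no, abaa/bbbbab meet in 0. 2b->1: ok.
baa: 3a undefined. 3a->0: no, abbbaaa/baaab meet in 0. 3a->1: no, abbbaaa/baab meet in 0. 3a->2: no, aba/baab meet in 1. 3a->3: ok.
bab: 3b undefined. 3b->0: no, abbbaaa/bab meet in 0. 3b->1: no, aba/bab meet in 1. 3b->2: ok.
All examples now run through 4 states with every (state, symbol) defined. Accept strings end in {0,1}, Reject strings end in {2,3}; accept={0,1}.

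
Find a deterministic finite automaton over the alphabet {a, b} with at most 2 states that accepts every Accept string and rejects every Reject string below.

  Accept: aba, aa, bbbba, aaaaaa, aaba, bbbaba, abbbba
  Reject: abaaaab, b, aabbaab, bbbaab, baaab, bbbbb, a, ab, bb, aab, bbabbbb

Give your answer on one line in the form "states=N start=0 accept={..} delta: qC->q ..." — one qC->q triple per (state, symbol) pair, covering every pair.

states=2 start=0 accept={0} delta: 0a->1 0b->1 1a->0 1b->1

State merging on the prefix tree: take the shortest (then alphabetical) example prefix whose next move is undefined and point that move at state 0, else 1, else 2, ...; a target is out if some Accept/Reject pair would then sit in one state with the same input left (inseparable). If every existing state is out, open a new one.
a: 0a undefined. 0a->0: no, aa/a meet in 0. Open state 1: 0a->1.
b: 0b undefined. 0b->0: no, bbbba/a meet in 1. 0b->1: ok.
aa: 1a undefined. 1a->0: ok.
ab: 1b undefined. 1b->0: no, aba/abaaaab meet in 1. 1b->1: ok.
All examples now run through 2 states with every (state, symbol) defined. Accept strings end in {0}, Reject strings end in {1}; accept={0}.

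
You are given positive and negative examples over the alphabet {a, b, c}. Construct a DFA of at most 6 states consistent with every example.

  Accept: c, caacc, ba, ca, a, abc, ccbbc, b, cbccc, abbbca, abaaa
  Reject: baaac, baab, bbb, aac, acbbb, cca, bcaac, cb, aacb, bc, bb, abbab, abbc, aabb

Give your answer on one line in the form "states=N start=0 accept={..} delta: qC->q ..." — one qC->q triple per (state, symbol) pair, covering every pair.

states=4 start=0 accept={1} delta: 0a->1 0b->1 0c->1 1a->1 1b->2 1c->2 2a->0 2b->3 2c->1 3a->1 3b->2 3c->0

Fold the examples into a partial DFA from state 0: repeatedly fix the first undefined (state, symbol) met by the shortest-then-alphabetical prefix, trying targets in increasing order and rejecting any under which an Accept and a Reject string meet in one state with the same remainder; add a state when all current targets are rejected. Accepting states are where Accept strings end.
a: 0a undefined. 0a->0: no, c/aac meet in 0 with "c" left. Open state 1: 0a->1.
b: 0b undefined. 0b->0: no, c/bc meet in 0 with "c" left. 0b->1: ok.
c: 0c undefined. 0c->0: no, ca/cca meet in 1. 0c->1: ok.
aa: 1a undefined. 1a->0: no, c/baaac meet in 1. 1a->1: ok.
ab: 1b undefined. 1b->0: no, c/bbb meet in 1. 1b->1: no, c/baab meet in 1. Open state 2: 1b->2.
ac: 1c undefined. 1c->0: no, c/cca meet in 1. 1c->1: no, c/baaac meet in 1. 1c->2: ok.
aba: 2a undefined. 2a->0: ok.
abb: 2b undefined. 2b->0: no, c/abbc meet in 1. 2b->1: no, c/bbb meet in 1. 2b->2: no, c/abbab meet in 1. Open state 3: 2b->3.
abc: 2c undefined. 2c->0: no, caacc/cca meet in 0. 2c->1: ok.
abba: 3a undefined. 3a->0: no, c/abbab meet in 1. 3a->1: ok.
abbb: 3b undefined. 3b->0: no, c/acbbb meet in 1. 3b->1: no, ccbbc/baaac meet in 2. 3b->2: ok.
abbc: 3c undefined. 3c->0: ok.
All examples now run through 4 states with every (state, symbol) defined. Accept strings end in {1}, Reject strings end in {0,2,3}; accept={1}.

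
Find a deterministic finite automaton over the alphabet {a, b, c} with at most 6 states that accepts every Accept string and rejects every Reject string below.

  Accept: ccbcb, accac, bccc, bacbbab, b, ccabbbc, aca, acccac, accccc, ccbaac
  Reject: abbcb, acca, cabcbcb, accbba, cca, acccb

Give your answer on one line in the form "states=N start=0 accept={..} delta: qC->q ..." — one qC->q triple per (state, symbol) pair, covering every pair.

State merging on the prefix tree: take the shortest (then alphabetical) example prefix whose next move is undefined and point that move at state 0, else 1, else 2, ...; a target is out if some Accept/Reject pair would then sit in one state with the same input left (inseparable). If every existing state is out, open a new one.
a: 0a undefined. 0a->0: ok.
b: 0b undefined. 0b->0: ok.
c: 0c undefined. 0c->0: no, ccbcb/abbcb meet in 0. Open state 1: 0c->1.
ca: 1a undefined. 1a->0: ok.
cc: 1c undefined. 1c->0: no, ccbcb/abbcb meet in 1 with "b" left. 1c->1: no, ccbcb/cabcbcb meet in 1 with "bcb" left. Open state 2: 1c->2.
cca: 2a undefined. 2a->0: no, b/acca meet in 0. 2a->1: ok.
ccb: 2b undefined. 2b->0: no, ccbcb/abbcb meet in 1 with "b" left. 2b->1: no, ccbcb/acca meet in 1. 2b->2: no, ccbcb/acccb meet in 2 with "cb" left. Open state 3: 2b->3.
accc: 2c undefined. 2c->0: no, bccc/acccb meet in 0. 2c->1: no, bccc/acca meet in 1. 2c->2: ok.
bacb: 1b undefined. 1b->0: no, bacbbab/abbcb meet in 0. 1b->1: ok.
ccba: 3a undefined. 3a->0: no, ccbaac/abbcb meet in 1. 3a->1: no, ccbaac/abbcb meet in 1. 3a->2: ok.
ccbc: 3c undefined. 3c->0: ok.
accbb: 3b undefined. 3b->0: no, ccbcb/accbba meet in 0. 3b->1: no, ccbcb/accbba meet in 0. 3b->2: ok.
All examples now run through 4 states with every (state, symbol) defined. Accept strings end in {0,2}, Reject strings end in {1,3}; accept={0,2}.

states=4 start=0 accept={0,2} delta: 0a->0 0b->0 0c->1 1a->0 1b->1 1c->2 2a->1 2b->3 2c->2 3a->2 3b->2 3c->0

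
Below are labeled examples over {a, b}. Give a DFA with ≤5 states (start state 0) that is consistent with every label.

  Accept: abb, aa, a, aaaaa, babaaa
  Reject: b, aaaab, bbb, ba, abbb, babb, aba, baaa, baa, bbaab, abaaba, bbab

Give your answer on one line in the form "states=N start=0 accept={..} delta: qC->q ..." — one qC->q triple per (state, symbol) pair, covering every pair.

State merging on the prefix tree: take the shortest (then alphabetical) example prefix whose next move is undefined and point that move at state 0, else 1, else 2, ...; a target is out if some Accept/Reject pair would then sit in one state with the same input left (inseparable). If every existing state is out, open a new one.
a: 0a undefined. 0a->0: ok.
b: 0b undefined. 0b->0: no, abb/b meet in 0. Open state 1: 0b->1.
ba: 1a undefined. 1a->0: no, abb/babb meet in 1 with "b" left. 1a->1: ok.
bb: 1b undefined. 1b->0: no, abb/abaaba meet in 0. 1b->1: no, abb/b meet in 1. Open state 2: 1b->2.
bba: 2a undefined. 2a->0: no, aa/abaaba meet in 0. 2a->1: no, abb/bbaab meet in 2. 2a->2: no, abb/abaaba meet in 2. Open state 3: 2a->3.
bbb: 2b undefined. 2b->0: no, aa/bbb meet in 0. 2b->1: ok.
bbaa: 3a undefined. 3a->0: ok.
bbab: 3b undefined. 3b->0: no, aa/bbab meet in 0. 3b->1: ok.
All examples now run through 4 states with every (state, symbol) defined. Accept strings end in {0,2}, Reject strings end in {1,3}; accept={0,2}.

states=4 start=0 accept={0,2} delta: 0a->0 0b->1 1a->1 1b->2 2a->3 2b->1 3a->0 3b->1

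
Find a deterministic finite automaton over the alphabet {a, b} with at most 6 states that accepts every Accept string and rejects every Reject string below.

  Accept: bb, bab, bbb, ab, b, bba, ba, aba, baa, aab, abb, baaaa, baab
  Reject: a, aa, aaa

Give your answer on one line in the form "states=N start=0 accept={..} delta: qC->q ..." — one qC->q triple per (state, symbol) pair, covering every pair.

states=2 start=0 accept={1} delta: 0a->0 0b->1 1a->1 1b->1

State merging on the prefix tree: take the shortest (then alphabetical) example prefix whose next move is undefined and point that move at state 0, else 1, else 2, ...; a target is out if some Accept/Reject pair would then sit in one state with the same input left (inseparable). If every existing state is out, open a new one.
a: 0a undefined. 0a->0: ok.
b: 0b undefined. 0b->0: no, bb/a meet in 0. Open state 1: 0b->1.
ba: 1a undefined. 1a->0: no, ba/a meet in 0. 1a->1: ok.
bb: 1b undefined. 1b->0: no, bb/a meet in 0. 1b->1: ok.
All examples now run through 2 states with every (state, symbol) defined. Accept strings end in {1}, Reject strings end in {0}; accept={1}.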